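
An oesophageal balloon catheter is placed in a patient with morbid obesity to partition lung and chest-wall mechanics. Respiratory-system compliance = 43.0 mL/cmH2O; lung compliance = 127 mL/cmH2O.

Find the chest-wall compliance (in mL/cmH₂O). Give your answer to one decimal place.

1/Ccw = 1/Crs − 1/CL.
1/Ccw = 1/43.0 − 1/127 = 0.01538.
Ccw = 65.02 mL/cmH2O.

65.0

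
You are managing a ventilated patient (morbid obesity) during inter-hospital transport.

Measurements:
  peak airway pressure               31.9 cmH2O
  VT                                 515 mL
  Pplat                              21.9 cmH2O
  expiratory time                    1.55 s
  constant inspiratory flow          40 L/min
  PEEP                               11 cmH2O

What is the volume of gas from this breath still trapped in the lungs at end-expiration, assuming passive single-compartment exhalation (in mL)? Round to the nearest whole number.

Flow: 40 L/min ÷ 60 = 0.6667 L/s.
R = (PIP − Pplat)/V̇ = (31.9 − 21.9) / 0.6667 = 10.0/0.6667 = 14.999 cmH2O·s/L.
C = Vt/(Pplat − PEEP) = 515.0 / (21.9 − 11) = 515.0/10.9 = 47.248 mL/cmH2O.
τ = R × C = 14.999 × 0.04725 L/cmH2O = 0.7087 s.
Fraction remaining = e^(−Te/τ) = e^(−1.55/0.7087) = 0.1122.
Trapped volume = 515.0 × 0.1122 = 57.783 mL.

58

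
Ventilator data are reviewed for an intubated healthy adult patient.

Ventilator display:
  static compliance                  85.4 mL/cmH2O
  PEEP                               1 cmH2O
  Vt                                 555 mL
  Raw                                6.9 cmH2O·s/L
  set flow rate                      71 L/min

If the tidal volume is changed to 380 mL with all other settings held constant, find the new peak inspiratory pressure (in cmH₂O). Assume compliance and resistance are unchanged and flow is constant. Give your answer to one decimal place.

13.6

Flow: 71 L/min ÷ 60 = 1.1833 L/s.
PIP = Vt/C + R·V̇ + PEEP (constant-flow equation of motion).
Only the elastic term changes: ΔPIP = ΔVt / C = (380 − 555) / 85.4 = -2.049 cmH2O.
Original PIP = 555/85.4 + 6.9×1.1833 + 1 = 15.664 cmH2O; new PIP = 15.664 + (-2.049) = 13.615 cmH2O.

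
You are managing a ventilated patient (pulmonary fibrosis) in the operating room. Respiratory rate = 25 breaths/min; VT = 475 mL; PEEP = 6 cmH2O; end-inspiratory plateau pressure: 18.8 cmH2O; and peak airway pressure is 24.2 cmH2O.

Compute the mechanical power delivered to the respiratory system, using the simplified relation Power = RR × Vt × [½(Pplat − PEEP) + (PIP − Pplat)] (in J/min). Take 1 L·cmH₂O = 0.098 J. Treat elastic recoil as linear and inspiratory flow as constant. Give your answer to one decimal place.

13.7

Per-breath work = Vt × [½(Pplat−PEEP) + (PIP−Pplat)] = 0.475 × [0.5×12.8 + 5.4] = 0.475 × 11.8 = 5.605 L·cmH2O.
Power = 25 × 5.605 = 140.13 L·cmH2O/min.
× 0.098 J/(L·cmH2O) → 13.733 J/min.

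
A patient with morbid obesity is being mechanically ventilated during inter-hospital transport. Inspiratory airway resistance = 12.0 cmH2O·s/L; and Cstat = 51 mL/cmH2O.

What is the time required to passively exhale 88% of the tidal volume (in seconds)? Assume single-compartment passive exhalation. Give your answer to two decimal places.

τ = R × C = 12.0 × 51 mL/cmH2O = 12.0 × 0.051 L/cmH2O = 0.612 s.
Exhaled fraction f = 1 − e^(−t/τ) → t = −τ·ln(1 − f) = −0.612·ln(0.12) = 1.298 s.

1.30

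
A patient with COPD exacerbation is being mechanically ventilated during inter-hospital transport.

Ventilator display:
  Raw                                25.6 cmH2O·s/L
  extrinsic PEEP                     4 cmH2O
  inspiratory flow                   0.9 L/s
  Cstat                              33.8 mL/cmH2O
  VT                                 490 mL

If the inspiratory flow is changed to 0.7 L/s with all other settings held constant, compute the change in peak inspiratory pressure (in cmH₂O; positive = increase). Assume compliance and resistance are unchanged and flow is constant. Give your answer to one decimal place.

PIP = Vt/C + R·V̇ + PEEP (constant-flow equation of motion).
Only the resistive term changes: ΔPIP = R × ΔV̇ = 25.6 × (0.7 − 0.9) = 25.6 × -0.2 = -5.12 cmH2O.

-5.1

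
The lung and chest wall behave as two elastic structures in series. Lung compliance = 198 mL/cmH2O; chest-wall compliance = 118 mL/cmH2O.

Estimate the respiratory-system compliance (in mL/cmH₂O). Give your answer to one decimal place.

73.9

Lung and chest wall are elastances in series: 1/Crs = 1/CL + 1/Ccw.
1/Crs = 1/198 + 1/118 = 0.01353.
Crs = 73.91 mL/cmH2O.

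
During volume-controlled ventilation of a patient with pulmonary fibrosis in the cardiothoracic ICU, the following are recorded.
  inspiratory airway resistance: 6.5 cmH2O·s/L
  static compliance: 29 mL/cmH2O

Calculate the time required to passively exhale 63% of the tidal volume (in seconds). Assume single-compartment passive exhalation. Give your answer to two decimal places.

0.19

τ = R × C = 6.5 × 29 mL/cmH2O = 6.5 × 0.029 L/cmH2O = 0.1885 s.
Exhaled fraction f = 1 − e^(−t/τ) → t = −τ·ln(1 − f) = −0.1885·ln(0.37) = 0.1874 s.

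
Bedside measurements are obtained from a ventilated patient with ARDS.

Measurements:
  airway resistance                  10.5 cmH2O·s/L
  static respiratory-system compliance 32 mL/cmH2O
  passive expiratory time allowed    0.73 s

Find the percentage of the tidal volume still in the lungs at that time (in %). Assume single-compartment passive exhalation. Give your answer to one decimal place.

τ = R × C = 10.5 × 32 mL/cmH2O = 10.5 × 0.032 L/cmH2O = 0.336 s.
Passive exhalation: V(t)/V₀ = e^(−t/τ) = e^(−0.73/0.336) = 0.1139.
Fraction remaining = 0.1139 → 11.39%.

11.4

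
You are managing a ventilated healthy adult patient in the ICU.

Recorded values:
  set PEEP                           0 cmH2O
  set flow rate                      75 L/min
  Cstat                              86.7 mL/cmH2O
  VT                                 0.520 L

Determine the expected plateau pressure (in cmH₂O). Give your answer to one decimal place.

Pplat = PEEP + Vt / Cstat = 0 + 520 / 86.7 = 0 + 5.998 = 5.998 cmH2O.

6.0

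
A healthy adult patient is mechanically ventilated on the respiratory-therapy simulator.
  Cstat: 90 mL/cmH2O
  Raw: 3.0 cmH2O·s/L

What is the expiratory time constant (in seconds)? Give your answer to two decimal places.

τ = R × C = 3.0 × 90 mL/cmH2O = 3.0 × 0.090 L/cmH2O = 0.27 s.

0.27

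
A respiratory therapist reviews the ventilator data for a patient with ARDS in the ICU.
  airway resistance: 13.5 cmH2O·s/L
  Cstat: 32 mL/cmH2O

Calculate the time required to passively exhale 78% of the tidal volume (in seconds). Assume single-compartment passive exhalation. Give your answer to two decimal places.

0.65

τ = R × C = 13.5 × 32 mL/cmH2O = 13.5 × 0.032 L/cmH2O = 0.432 s.
Exhaled fraction f = 1 − e^(−t/τ) → t = −τ·ln(1 − f) = −0.432·ln(0.22) = 0.6541 s.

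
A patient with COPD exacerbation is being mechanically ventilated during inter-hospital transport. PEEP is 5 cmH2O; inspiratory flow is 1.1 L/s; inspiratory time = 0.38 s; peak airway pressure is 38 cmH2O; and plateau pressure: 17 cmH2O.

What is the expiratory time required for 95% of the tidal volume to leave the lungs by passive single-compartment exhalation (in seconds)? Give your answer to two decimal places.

1.99

Vt = flow × Ti = 1.1 L/s × 0.38 s × 1000 mL/L = 418.0 mL.
R = (PIP − Pplat)/V̇ = (38 − 17) / 1.1 = 21.0/1.1 = 19.091 cmH2O·s/L.
C = Vt/(Pplat − PEEP) = 418.0 / (17 − 5) = 418.0/12.0 = 34.833 mL/cmH2O.
τ = R × C = 19.091 × 0.03483 L/cmH2O = 0.6649 s.
t = −τ·ln(1 − 0.95) = −0.6649·ln(0.05) = 1.992 s.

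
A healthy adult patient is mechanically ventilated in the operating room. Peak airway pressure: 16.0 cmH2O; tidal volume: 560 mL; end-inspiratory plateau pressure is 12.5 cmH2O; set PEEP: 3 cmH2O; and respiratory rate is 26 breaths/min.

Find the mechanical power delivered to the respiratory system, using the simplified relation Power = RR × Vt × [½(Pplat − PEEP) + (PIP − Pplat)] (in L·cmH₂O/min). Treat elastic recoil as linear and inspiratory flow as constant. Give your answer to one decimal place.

Per-breath work = Vt × [½(Pplat−PEEP) + (PIP−Pplat)] = 0.560 × [0.5×9.5 + 3.5] = 0.560 × 8.25 = 4.62 L·cmH2O.
Power = 26 × 4.62 = 120.12 L·cmH2O/min.

120.1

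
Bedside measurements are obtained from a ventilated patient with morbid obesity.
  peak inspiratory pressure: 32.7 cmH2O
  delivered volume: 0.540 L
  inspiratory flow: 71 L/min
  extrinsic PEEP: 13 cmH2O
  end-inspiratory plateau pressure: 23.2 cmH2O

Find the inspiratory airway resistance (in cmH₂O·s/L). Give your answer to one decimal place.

8.0

Flow: 71 L/min ÷ 60 = 1.1833 L/s.
Raw = (PIP − Pplat) / flow = (32.7 − 23.2) / 1.1833 = 9.5 / 1.1833 = 8.028 cmH2O·s/L.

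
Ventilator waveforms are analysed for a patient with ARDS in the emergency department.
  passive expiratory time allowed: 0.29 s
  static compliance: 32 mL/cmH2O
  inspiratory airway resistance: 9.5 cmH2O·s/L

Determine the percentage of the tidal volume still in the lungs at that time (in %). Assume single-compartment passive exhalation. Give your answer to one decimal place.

τ = R × C = 9.5 × 32 mL/cmH2O = 9.5 × 0.032 L/cmH2O = 0.304 s.
Passive exhalation: V(t)/V₀ = e^(−t/τ) = e^(−0.29/0.304) = 0.3852.
Fraction remaining = 0.3852 → 38.52%.

38.5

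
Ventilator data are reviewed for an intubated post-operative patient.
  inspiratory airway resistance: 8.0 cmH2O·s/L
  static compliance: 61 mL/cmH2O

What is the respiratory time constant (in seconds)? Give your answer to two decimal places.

0.49

τ = R × C = 8.0 × 61 mL/cmH2O = 8.0 × 0.061 L/cmH2O = 0.488 s.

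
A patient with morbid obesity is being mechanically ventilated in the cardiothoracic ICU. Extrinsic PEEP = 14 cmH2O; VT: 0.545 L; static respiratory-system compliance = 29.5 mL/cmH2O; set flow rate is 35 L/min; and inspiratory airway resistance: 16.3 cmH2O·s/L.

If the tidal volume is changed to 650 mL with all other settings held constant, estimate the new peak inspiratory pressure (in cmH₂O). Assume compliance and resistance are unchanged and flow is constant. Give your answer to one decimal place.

Flow: 35 L/min ÷ 60 = 0.5833 L/s.
PIP = Vt/C + R·V̇ + PEEP (constant-flow equation of motion).
Only the elastic term changes: ΔPIP = ΔVt / C = (650 − 545) / 29.5 = 3.559 cmH2O.
Original PIP = 545/29.5 + 16.3×0.5833 + 14 = 41.982 cmH2O; new PIP = 41.982 + (3.559) = 45.541 cmH2O.

45.5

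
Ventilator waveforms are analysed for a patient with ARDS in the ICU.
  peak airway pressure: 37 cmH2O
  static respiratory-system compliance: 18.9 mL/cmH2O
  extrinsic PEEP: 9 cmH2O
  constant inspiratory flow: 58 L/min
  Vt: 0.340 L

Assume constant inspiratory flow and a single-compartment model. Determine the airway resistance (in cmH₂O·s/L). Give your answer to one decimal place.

10.4

Flow: 58 L/min ÷ 60 = 0.9667 L/s.
Equation of motion (constant flow): PIP = Vt/C + R·V̇ + PEEP.
R·V̇ = PIP − Vt/C − PEEP = 37 − 340/18.9 − 9 = 37 − 17.989 − 9 = 10.011 cmH2O.
R = 10.011 / 0.9667 = 10.356 cmH2O·s/L.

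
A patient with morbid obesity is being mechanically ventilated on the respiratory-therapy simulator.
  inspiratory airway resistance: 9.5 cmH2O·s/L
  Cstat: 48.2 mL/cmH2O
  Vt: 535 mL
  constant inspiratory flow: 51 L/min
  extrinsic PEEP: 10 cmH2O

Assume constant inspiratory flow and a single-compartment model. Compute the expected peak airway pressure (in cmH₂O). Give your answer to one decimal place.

29.2

Flow: 51 L/min ÷ 60 = 0.85 L/s.
Equation of motion (constant flow): PIP = Vt/C + R·V̇ + PEEP.
PIP = 535/48.2 + 9.5×0.85 + 10 = 11.1 + 8.075 + 10 = 29.175 cmH2O.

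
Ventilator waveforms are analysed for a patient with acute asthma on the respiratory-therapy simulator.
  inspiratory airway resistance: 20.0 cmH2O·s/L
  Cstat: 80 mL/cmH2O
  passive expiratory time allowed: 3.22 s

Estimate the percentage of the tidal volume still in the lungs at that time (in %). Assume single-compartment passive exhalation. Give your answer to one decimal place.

τ = R × C = 20.0 × 80 mL/cmH2O = 20.0 × 0.080 L/cmH2O = 1.6 s.
Passive exhalation: V(t)/V₀ = e^(−t/τ) = e^(−3.22/1.6) = 0.1337.
Fraction remaining = 0.1337 → 13.37%.

13.4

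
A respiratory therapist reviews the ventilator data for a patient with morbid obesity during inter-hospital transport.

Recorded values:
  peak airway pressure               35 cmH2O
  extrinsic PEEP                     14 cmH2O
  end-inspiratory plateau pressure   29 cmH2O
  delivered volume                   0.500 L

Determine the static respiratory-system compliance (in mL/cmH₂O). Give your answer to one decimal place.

Cstat = Vt / (Pplat − PEEP) = 500 / (29 − 14) = 500 / 15.0 = 33.333 mL/cmH2O.

33.3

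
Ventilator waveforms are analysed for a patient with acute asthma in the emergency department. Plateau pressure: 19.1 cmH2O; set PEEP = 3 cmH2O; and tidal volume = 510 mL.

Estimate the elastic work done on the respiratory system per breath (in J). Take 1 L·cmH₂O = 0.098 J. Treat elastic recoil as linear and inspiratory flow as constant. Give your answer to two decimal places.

Elastic work ≈ ½ × (Pplat − PEEP) × Vt = 0.5 × (19.1 − 3) × 0.510 L = 0.5 × 16.1 × 0.510 = 4.106 L·cmH2O.
× 0.098 J/(L·cmH2O) → 0.4024 J.

0.40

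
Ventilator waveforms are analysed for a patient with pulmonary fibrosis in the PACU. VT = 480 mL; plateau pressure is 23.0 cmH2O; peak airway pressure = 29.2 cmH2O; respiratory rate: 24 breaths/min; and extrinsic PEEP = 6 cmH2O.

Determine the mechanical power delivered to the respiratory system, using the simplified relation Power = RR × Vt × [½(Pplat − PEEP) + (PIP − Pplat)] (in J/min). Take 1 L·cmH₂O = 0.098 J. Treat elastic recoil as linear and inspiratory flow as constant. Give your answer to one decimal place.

16.6

Per-breath work = Vt × [½(Pplat−PEEP) + (PIP−Pplat)] = 0.480 × [0.5×17.0 + 6.2] = 0.480 × 14.7 = 7.056 L·cmH2O.
Power = 24 × 7.056 = 169.34 L·cmH2O/min.
× 0.098 J/(L·cmH2O) → 16.595 J/min.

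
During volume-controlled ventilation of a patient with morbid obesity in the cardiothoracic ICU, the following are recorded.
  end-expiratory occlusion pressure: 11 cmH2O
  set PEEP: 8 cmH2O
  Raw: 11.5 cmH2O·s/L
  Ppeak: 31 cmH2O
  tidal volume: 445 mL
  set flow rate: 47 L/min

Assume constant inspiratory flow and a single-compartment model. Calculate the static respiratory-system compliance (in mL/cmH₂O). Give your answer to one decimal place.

40.5

Flow: 47 L/min ÷ 60 = 0.7833 L/s.
Total PEEP = 11 cmH2O (set 8 + intrinsic 3); this is the baseline alveolar pressure.
Equation of motion (constant flow): PIP = Vt/C + R·V̇ + PEEP.
Vt/C = PIP − R·V̇ − PEEP = 31 − 11.5×0.7833 − 11 = 31 − 9.008 − 11 = 10.992 cmH2O.
C = Vt / 10.992 = 445 / 10.992 = 40.484 mL/cmH2O.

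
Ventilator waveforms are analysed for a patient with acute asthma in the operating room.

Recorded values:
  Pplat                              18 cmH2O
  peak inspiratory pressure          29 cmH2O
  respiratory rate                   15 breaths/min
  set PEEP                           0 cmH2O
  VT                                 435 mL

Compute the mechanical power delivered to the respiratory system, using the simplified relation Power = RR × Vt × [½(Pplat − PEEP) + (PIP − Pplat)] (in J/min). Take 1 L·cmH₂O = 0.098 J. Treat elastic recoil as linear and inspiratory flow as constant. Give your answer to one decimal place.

12.8

Per-breath work = Vt × [½(Pplat−PEEP) + (PIP−Pplat)] = 0.435 × [0.5×18.0 + 11.0] = 0.435 × 20.0 = 8.7 L·cmH2O.
Power = 15 × 8.7 = 130.5 L·cmH2O/min.
× 0.098 J/(L·cmH2O) → 12.789 J/min.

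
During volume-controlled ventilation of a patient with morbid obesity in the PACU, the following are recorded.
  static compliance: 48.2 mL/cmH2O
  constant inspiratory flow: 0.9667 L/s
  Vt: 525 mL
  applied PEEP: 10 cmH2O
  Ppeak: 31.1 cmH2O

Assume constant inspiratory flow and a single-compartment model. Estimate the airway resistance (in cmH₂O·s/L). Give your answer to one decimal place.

Equation of motion (constant flow): PIP = Vt/C + R·V̇ + PEEP.
R·V̇ = PIP − Vt/C − PEEP = 31.1 − 525/48.2 − 10 = 31.1 − 10.892 − 10 = 10.208 cmH2O.
R = 10.208 / 0.9667 = 10.56 cmH2O·s/L.

10.6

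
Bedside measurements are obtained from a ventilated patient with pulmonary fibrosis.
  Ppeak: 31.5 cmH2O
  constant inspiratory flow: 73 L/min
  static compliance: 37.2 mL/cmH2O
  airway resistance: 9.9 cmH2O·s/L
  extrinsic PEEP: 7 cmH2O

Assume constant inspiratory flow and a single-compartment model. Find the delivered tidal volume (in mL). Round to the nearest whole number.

Flow: 73 L/min ÷ 60 = 1.2167 L/s.
Equation of motion (constant flow): PIP = Vt/C + R·V̇ + PEEP.
Vt/C = PIP − R·V̇ − PEEP = 31.5 − 12.045 − 7 = 12.455 cmH2O.
Vt = C × 12.455 = 37.2 × 12.455 = 463.33 mL.

463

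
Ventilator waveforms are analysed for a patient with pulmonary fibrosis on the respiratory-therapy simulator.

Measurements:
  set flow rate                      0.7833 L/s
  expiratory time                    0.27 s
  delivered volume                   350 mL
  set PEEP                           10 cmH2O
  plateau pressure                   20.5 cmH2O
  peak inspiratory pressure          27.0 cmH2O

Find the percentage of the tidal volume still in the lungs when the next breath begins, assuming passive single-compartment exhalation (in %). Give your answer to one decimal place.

37.7

R = (PIP − Pplat)/V̇ = (27.0 − 20.5) / 0.7833 = 6.5/0.7833 = 8.298 cmH2O·s/L.
C = Vt/(Pplat − PEEP) = 350.0 / (20.5 − 10) = 350.0/10.5 = 33.333 mL/cmH2O.
τ = R × C = 8.298 × 0.03333 L/cmH2O = 0.2766 s.
Fraction remaining at end-expiration = e^(−Te/τ) = e^(−0.27/0.2766) = 0.3768 → 37.68%.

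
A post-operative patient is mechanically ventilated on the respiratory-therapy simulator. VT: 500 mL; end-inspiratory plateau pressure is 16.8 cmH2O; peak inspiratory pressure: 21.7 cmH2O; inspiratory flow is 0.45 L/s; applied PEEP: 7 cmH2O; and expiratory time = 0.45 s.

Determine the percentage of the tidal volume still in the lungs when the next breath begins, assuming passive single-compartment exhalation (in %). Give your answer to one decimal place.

R = (PIP − Pplat)/V̇ = (21.7 − 16.8) / 0.45 = 4.9/0.45 = 10.889 cmH2O·s/L.
C = Vt/(Pplat − PEEP) = 500.0 / (16.8 − 7) = 500.0/9.8 = 51.02 mL/cmH2O.
τ = R × C = 10.889 × 0.05102 L/cmH2O = 0.5556 s.
Fraction remaining at end-expiration = e^(−Te/τ) = e^(−0.45/0.5556) = 0.4449 → 44.49%.

44.5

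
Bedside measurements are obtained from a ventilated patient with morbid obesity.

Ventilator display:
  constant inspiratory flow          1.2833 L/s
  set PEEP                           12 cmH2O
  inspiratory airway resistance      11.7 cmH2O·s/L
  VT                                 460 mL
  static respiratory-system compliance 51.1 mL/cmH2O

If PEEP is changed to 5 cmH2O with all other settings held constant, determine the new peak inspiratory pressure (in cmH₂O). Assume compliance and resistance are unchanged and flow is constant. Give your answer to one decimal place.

29.0

PIP = Vt/C + R·V̇ + PEEP (constant-flow equation of motion).
Only the baseline term changes: ΔPIP = ΔPEEP = 5 − 12 = -7.0 cmH2O.
Original PIP = 460/51.1 + 11.7×1.2833 + 12 = 36.017 cmH2O; new PIP = 36.017 + (-7.0) = 29.017 cmH2O.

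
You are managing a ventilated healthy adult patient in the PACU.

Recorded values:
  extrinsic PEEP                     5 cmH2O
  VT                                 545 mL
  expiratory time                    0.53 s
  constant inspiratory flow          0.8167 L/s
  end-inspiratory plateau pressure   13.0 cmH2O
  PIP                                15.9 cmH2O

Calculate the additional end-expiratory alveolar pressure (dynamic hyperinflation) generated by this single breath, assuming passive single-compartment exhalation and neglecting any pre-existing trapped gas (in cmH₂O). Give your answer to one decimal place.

0.9

R = (PIP − Pplat)/V̇ = (15.9 − 13.0) / 0.8167 = 2.9/0.8167 = 3.551 cmH2O·s/L.
C = Vt/(Pplat − PEEP) = 545.0 / (13.0 − 5) = 545.0/8.0 = 68.125 mL/cmH2O.
τ = R × C = 3.551 × 0.06813 L/cmH2O = 0.2419 s.
Fraction remaining = e^(−Te/τ) = e^(−0.53/0.2419) = 0.1118; trapped volume = 545.0 × 0.1118 = 60.931 mL.
Additional alveolar pressure from trapping ≈ V_trapped / C = 60.931 / 68.125 = 0.8944 cmH2O.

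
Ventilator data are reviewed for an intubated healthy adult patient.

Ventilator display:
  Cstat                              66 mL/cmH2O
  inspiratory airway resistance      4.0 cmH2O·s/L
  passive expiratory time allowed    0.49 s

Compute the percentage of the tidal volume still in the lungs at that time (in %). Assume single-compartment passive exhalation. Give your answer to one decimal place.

τ = R × C = 4.0 × 66 mL/cmH2O = 4.0 × 0.066 L/cmH2O = 0.264 s.
Passive exhalation: V(t)/V₀ = e^(−t/τ) = e^(−0.49/0.264) = 0.1563.
Fraction remaining = 0.1563 → 15.63%.

15.6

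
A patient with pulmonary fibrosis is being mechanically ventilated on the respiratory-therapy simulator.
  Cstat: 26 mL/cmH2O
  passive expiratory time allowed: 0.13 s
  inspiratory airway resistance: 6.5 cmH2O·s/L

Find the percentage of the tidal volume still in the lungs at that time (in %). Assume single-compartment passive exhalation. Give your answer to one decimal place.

46.3

τ = R × C = 6.5 × 26 mL/cmH2O = 6.5 × 0.026 L/cmH2O = 0.169 s.
Passive exhalation: V(t)/V₀ = e^(−t/τ) = e^(−0.13/0.169) = 0.4634.
Fraction remaining = 0.4634 → 46.34%.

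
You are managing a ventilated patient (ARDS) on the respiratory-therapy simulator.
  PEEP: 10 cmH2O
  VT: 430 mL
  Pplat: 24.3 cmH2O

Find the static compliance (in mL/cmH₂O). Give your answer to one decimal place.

30.1

Cstat = Vt / (Pplat − PEEP) = 430 / (24.3 − 10) = 430 / 14.3 = 30.07 mL/cmH2O.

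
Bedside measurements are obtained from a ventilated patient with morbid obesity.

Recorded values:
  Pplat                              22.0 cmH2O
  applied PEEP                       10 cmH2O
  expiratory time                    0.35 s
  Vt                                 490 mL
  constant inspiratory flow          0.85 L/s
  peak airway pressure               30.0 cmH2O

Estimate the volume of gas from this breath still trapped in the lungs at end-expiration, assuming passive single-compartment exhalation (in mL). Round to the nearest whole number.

R = (PIP − Pplat)/V̇ = (30.0 − 22.0) / 0.85 = 8.0/0.85 = 9.412 cmH2O·s/L.
C = Vt/(Pplat − PEEP) = 490.0 / (22.0 − 10) = 490.0/12.0 = 40.833 mL/cmH2O.
τ = R × C = 9.412 × 0.04083 L/cmH2O = 0.3843 s.
Fraction remaining = e^(−Te/τ) = e^(−0.35/0.3843) = 0.4022.
Trapped volume = 490.0 × 0.4022 = 197.08 mL.

197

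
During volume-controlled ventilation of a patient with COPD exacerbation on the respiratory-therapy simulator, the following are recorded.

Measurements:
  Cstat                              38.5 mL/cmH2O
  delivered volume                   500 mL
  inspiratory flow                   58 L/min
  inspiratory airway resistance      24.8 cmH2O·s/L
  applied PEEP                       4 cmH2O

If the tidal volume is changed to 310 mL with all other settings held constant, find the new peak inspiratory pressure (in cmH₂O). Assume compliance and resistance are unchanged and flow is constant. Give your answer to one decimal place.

Flow: 58 L/min ÷ 60 = 0.9667 L/s.
PIP = Vt/C + R·V̇ + PEEP (constant-flow equation of motion).
Only the elastic term changes: ΔPIP = ΔVt / C = (310 − 500) / 38.5 = -4.935 cmH2O.
Original PIP = 500/38.5 + 24.8×0.9667 + 4 = 40.961 cmH2O; new PIP = 40.961 + (-4.935) = 36.026 cmH2O.

36.0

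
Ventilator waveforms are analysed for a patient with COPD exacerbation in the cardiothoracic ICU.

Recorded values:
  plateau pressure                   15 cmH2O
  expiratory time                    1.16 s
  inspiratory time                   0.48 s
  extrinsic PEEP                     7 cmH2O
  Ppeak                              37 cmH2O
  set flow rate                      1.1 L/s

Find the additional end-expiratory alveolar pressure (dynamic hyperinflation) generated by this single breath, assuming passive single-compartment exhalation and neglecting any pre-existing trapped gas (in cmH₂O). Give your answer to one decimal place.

Vt = flow × Ti = 1.1 L/s × 0.48 s × 1000 mL/L = 528.0 mL.
R = (PIP − Pplat)/V̇ = (37 − 15) / 1.1 = 22.0/1.1 = 20.0 cmH2O·s/L.
C = Vt/(Pplat − PEEP) = 528.0 / (15 − 7) = 528.0/8.0 = 66.0 mL/cmH2O.
τ = R × C = 20.0 × 0.066 L/cmH2O = 1.32 s.
Fraction remaining = e^(−Te/τ) = e^(−1.16/1.32) = 0.4153; trapped volume = 528.0 × 0.4153 = 219.28 mL.
Additional alveolar pressure from trapping ≈ V_trapped / C = 219.28 / 66.0 = 3.322 cmH2O.

3.3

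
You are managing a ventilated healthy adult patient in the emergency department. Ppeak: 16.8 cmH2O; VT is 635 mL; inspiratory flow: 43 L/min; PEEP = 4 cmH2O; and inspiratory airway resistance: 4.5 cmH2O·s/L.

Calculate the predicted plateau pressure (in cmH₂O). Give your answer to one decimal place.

Flow: 43 L/min ÷ 60 = 0.7167 L/s.
Pplat = PIP − Raw × flow = 16.8 − 4.5 × 0.7167 = 16.8 − 3.225 = 13.575 cmH2O.

13.6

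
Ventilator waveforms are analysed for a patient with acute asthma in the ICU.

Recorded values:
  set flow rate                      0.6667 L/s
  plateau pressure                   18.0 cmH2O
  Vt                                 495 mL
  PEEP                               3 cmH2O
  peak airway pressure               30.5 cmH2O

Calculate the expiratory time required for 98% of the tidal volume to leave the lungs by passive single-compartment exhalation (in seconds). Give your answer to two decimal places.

2.42

R = (PIP − Pplat)/V̇ = (30.5 − 18.0) / 0.6667 = 12.5/0.6667 = 18.749 cmH2O·s/L.
C = Vt/(Pplat − PEEP) = 495.0 / (18.0 − 3) = 495.0/15.0 = 33.0 mL/cmH2O.
τ = R × C = 18.749 × 0.033 L/cmH2O = 0.6187 s.
t = −τ·ln(1 − 0.98) = −0.6187·ln(0.02) = 2.42 s.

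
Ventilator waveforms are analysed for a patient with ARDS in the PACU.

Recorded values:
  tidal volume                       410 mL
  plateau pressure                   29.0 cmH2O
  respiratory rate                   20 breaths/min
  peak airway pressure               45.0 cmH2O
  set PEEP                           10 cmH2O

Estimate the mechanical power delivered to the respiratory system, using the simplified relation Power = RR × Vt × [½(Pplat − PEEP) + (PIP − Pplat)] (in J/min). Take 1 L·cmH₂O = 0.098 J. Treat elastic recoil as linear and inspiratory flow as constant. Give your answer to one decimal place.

20.5

Per-breath work = Vt × [½(Pplat−PEEP) + (PIP−Pplat)] = 0.410 × [0.5×19.0 + 16.0] = 0.410 × 25.5 = 10.455 L·cmH2O.
Power = 20 × 10.455 = 209.1 L·cmH2O/min.
× 0.098 J/(L·cmH2O) → 20.492 J/min.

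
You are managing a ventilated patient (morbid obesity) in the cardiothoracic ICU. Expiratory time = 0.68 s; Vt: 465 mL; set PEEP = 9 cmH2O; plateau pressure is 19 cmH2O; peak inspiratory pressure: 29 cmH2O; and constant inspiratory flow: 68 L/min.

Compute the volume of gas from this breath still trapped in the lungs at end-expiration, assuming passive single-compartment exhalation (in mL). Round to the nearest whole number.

Flow: 68 L/min ÷ 60 = 1.1333 L/s.
R = (PIP − Pplat)/V̇ = (29 − 19) / 1.1333 = 10.0/1.1333 = 8.824 cmH2O·s/L.
C = Vt/(Pplat − PEEP) = 465.0 / (19 − 9) = 465.0/10.0 = 46.5 mL/cmH2O.
τ = R × C = 8.824 × 0.0465 L/cmH2O = 0.4103 s.
Fraction remaining = e^(−Te/τ) = e^(−0.68/0.4103) = 0.1906.
Trapped volume = 465.0 × 0.1906 = 88.629 mL.

89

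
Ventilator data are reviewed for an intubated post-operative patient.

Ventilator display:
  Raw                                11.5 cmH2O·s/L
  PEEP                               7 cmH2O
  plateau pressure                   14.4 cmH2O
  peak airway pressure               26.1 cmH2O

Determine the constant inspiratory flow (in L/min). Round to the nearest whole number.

61

flow = (PIP − Pplat) / Raw = (26.1 − 14.4) / 11.5 = 1.017 L/s × 60 = 61.02 L/min.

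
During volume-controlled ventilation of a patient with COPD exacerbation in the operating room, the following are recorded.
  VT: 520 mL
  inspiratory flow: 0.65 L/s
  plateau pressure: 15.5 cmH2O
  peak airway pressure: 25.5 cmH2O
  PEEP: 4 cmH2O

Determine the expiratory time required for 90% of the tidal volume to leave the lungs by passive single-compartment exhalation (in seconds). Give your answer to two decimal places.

R = (PIP − Pplat)/V̇ = (25.5 − 15.5) / 0.65 = 10.0/0.65 = 15.385 cmH2O·s/L.
C = Vt/(Pplat − PEEP) = 520.0 / (15.5 − 4) = 520.0/11.5 = 45.217 mL/cmH2O.
τ = R × C = 15.385 × 0.04522 L/cmH2O = 0.6957 s.
t = −τ·ln(1 − 0.90) = −0.6957·ln(0.1) = 1.602 s.

1.60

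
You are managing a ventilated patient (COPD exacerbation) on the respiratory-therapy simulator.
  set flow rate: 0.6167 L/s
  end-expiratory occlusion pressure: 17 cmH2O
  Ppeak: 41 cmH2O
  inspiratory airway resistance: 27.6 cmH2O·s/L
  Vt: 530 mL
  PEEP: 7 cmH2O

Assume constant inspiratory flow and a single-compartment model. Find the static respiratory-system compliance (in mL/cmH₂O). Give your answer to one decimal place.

75.9

Total PEEP = 17 cmH2O (set 7 + intrinsic 10); this is the baseline alveolar pressure.
Equation of motion (constant flow): PIP = Vt/C + R·V̇ + PEEP.
Vt/C = PIP − R·V̇ − PEEP = 41 − 27.6×0.6167 − 17 = 41 − 17.021 − 17 = 6.979 cmH2O.
C = Vt / 6.979 = 530 / 6.979 = 75.942 mL/cmH2O.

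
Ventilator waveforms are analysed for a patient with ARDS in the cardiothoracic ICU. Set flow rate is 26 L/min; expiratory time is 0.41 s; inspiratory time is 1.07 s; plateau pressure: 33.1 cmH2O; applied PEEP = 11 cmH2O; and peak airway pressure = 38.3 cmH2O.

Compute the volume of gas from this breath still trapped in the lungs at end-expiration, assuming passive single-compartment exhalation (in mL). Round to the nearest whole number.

91

Flow: 26 L/min ÷ 60 = 0.4333 L/s.
Vt = flow × Ti = 0.4333 L/s × 1.07 s × 1000 mL/L = 463.63 mL.
R = (PIP − Pplat)/V̇ = (38.3 − 33.1) / 0.4333 = 5.2/0.4333 = 12.001 cmH2O·s/L.
C = Vt/(Pplat − PEEP) = 463.63 / (33.1 − 11) = 463.63/22.1 = 20.979 mL/cmH2O.
τ = R × C = 12.001 × 0.02098 L/cmH2O = 0.2518 s.
Fraction remaining = e^(−Te/τ) = e^(−0.41/0.2518) = 0.1963.
Trapped volume = 463.63 × 0.1963 = 91.011 mL.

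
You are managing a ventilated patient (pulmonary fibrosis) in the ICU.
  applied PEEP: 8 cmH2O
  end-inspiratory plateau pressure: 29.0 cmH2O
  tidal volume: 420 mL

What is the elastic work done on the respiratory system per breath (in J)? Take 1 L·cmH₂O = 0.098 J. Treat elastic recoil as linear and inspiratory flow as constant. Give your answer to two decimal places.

Elastic work ≈ ½ × (Pplat − PEEP) × Vt = 0.5 × (29.0 − 8) × 0.420 L = 0.5 × 21.0 × 0.420 = 4.41 L·cmH2O.
× 0.098 J/(L·cmH2O) → 0.4322 J.

0.43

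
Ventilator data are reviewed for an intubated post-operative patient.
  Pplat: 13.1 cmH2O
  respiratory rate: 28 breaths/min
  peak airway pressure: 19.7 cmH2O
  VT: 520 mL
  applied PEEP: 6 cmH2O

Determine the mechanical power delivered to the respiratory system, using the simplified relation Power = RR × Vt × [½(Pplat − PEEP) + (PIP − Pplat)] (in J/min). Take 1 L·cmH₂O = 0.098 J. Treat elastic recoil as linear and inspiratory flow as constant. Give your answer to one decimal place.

14.5

Per-breath work = Vt × [½(Pplat−PEEP) + (PIP−Pplat)] = 0.520 × [0.5×7.1 + 6.6] = 0.520 × 10.15 = 5.278 L·cmH2O.
Power = 28 × 5.278 = 147.78 L·cmH2O/min.
× 0.098 J/(L·cmH2O) → 14.482 J/min.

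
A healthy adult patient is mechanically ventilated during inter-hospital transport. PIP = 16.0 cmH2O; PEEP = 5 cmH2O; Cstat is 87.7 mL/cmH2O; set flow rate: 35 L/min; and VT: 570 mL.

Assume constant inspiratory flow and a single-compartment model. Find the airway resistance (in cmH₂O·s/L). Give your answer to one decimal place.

7.7

Flow: 35 L/min ÷ 60 = 0.5833 L/s.
Equation of motion (constant flow): PIP = Vt/C + R·V̇ + PEEP.
R·V̇ = PIP − Vt/C − PEEP = 16.0 − 570/87.7 − 5 = 16.0 − 6.499 − 5 = 4.501 cmH2O.
R = 4.501 / 0.5833 = 7.716 cmH2O·s/L.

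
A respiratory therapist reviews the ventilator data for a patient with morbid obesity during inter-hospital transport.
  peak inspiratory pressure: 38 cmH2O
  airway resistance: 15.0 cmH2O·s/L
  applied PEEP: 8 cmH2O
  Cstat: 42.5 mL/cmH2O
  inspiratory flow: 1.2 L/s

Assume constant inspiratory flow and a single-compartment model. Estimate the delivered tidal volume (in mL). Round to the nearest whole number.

510

Equation of motion (constant flow): PIP = Vt/C + R·V̇ + PEEP.
Vt/C = PIP − R·V̇ − PEEP = 38 − 18.0 − 8 = 12.0 cmH2O.
Vt = C × 12.0 = 42.5 × 12.0 = 510.0 mL.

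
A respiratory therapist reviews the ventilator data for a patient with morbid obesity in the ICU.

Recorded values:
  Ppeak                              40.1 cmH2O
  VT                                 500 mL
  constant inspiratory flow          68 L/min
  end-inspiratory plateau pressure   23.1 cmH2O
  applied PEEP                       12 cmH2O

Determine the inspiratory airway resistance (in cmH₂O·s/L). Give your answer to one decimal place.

15.0

Flow: 68 L/min ÷ 60 = 1.1333 L/s.
Raw = (PIP − Pplat) / flow = (40.1 − 23.1) / 1.1333 = 17.0 / 1.1333 = 15.0 cmH2O·s/L.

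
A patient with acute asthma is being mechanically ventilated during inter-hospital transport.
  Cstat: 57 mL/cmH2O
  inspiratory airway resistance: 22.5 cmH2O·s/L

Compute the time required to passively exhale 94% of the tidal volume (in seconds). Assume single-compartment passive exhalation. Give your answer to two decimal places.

τ = R × C = 22.5 × 57 mL/cmH2O = 22.5 × 0.057 L/cmH2O = 1.283 s.
Exhaled fraction f = 1 − e^(−t/τ) → t = −τ·ln(1 − f) = −1.283·ln(0.06) = 3.61 s.

3.61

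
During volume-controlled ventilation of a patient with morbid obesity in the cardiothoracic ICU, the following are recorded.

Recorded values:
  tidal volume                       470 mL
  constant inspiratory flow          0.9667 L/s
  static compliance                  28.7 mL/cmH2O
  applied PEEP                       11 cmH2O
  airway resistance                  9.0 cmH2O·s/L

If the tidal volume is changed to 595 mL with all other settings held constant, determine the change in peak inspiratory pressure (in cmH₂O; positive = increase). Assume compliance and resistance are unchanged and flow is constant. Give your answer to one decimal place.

4.4

PIP = Vt/C + R·V̇ + PEEP (constant-flow equation of motion).
Only the elastic term changes: ΔPIP = ΔVt / C = (595 − 470) / 28.7 = 4.355 cmH2O.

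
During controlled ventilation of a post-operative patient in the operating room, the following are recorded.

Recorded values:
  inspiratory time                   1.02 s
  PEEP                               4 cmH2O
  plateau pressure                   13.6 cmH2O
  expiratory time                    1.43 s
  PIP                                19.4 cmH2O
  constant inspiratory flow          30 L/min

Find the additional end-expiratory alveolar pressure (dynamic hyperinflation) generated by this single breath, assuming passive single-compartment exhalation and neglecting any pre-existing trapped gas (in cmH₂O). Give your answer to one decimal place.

Flow: 30 L/min ÷ 60 = 0.5 L/s.
Vt = flow × Ti = 0.5 L/s × 1.02 s × 1000 mL/L = 510.0 mL.
R = (PIP − Pplat)/V̇ = (19.4 − 13.6) / 0.5 = 5.8/0.5 = 11.6 cmH2O·s/L.
C = Vt/(Pplat − PEEP) = 510.0 / (13.6 − 4) = 510.0/9.6 = 53.125 mL/cmH2O.
τ = R × C = 11.6 × 0.05313 L/cmH2O = 0.6163 s.
Fraction remaining = e^(−Te/τ) = e^(−1.43/0.6163) = 0.09824; trapped volume = 510.0 × 0.09824 = 50.102 mL.
Additional alveolar pressure from trapping ≈ V_trapped / C = 50.102 / 53.125 = 0.9431 cmH2O.

0.9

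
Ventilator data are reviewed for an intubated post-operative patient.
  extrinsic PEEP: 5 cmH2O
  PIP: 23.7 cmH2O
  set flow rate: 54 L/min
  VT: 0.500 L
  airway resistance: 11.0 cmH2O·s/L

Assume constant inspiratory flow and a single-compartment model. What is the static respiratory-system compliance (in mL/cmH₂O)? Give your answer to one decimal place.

56.8

Flow: 54 L/min ÷ 60 = 0.9 L/s.
Equation of motion (constant flow): PIP = Vt/C + R·V̇ + PEEP.
Vt/C = PIP − R·V̇ − PEEP = 23.7 − 11.0×0.9 − 5 = 23.7 − 9.9 − 5 = 8.8 cmH2O.
C = Vt / 8.8 = 500 / 8.8 = 56.818 mL/cmH2O.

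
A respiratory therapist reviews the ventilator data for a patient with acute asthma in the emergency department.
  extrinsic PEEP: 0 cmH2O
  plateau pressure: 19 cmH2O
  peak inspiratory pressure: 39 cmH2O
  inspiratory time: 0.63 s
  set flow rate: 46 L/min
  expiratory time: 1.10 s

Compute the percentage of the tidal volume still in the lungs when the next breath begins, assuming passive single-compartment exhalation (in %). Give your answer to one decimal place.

Flow: 46 L/min ÷ 60 = 0.7667 L/s.
Vt = flow × Ti = 0.7667 L/s × 0.63 s × 1000 mL/L = 483.02 mL.
R = (PIP − Pplat)/V̇ = (39 − 19) / 0.7667 = 20.0/0.7667 = 26.086 cmH2O·s/L.
C = Vt/(Pplat − PEEP) = 483.02 / (19 − 0) = 483.02/19.0 = 25.422 mL/cmH2O.
τ = R × C = 26.086 × 0.02542 L/cmH2O = 0.6631 s.
Fraction remaining at end-expiration = e^(−Te/τ) = e^(−1.10/0.6631) = 0.1904 → 19.04%.

19.0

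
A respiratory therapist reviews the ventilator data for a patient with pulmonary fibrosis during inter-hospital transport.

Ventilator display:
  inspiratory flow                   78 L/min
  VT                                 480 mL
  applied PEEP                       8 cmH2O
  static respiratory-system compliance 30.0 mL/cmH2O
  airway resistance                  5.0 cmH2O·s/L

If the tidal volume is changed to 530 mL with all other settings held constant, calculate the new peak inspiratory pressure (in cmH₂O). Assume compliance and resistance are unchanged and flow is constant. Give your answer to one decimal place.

32.2

Flow: 78 L/min ÷ 60 = 1.3 L/s.
PIP = Vt/C + R·V̇ + PEEP (constant-flow equation of motion).
Only the elastic term changes: ΔPIP = ΔVt / C = (530 − 480) / 30.0 = 1.667 cmH2O.
Original PIP = 480/30.0 + 5.0×1.3 + 8 = 30.5 cmH2O; new PIP = 30.5 + (1.667) = 32.167 cmH2O.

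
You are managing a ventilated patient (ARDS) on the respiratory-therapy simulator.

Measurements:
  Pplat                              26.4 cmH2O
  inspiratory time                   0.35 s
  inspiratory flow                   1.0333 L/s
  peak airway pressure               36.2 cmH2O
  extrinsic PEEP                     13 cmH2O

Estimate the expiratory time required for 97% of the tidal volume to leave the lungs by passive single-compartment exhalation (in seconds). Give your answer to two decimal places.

Vt = flow × Ti = 1.0333 L/s × 0.35 s × 1000 mL/L = 361.66 mL.
R = (PIP − Pplat)/V̇ = (36.2 − 26.4) / 1.0333 = 9.8/1.0333 = 9.484 cmH2O·s/L.
C = Vt/(Pplat − PEEP) = 361.66 / (26.4 − 13) = 361.66/13.4 = 26.99 mL/cmH2O.
τ = R × C = 9.484 × 0.02699 L/cmH2O = 0.256 s.
t = −τ·ln(1 − 0.97) = −0.256·ln(0.03) = 0.8977 s.

0.90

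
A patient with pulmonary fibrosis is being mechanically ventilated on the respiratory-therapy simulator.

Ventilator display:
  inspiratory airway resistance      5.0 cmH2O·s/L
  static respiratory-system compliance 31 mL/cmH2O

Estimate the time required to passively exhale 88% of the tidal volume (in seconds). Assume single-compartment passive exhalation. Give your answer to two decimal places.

0.33

τ = R × C = 5.0 × 31 mL/cmH2O = 5.0 × 0.031 L/cmH2O = 0.155 s.
Exhaled fraction f = 1 − e^(−t/τ) → t = −τ·ln(1 − f) = −0.155·ln(0.12) = 0.3286 s.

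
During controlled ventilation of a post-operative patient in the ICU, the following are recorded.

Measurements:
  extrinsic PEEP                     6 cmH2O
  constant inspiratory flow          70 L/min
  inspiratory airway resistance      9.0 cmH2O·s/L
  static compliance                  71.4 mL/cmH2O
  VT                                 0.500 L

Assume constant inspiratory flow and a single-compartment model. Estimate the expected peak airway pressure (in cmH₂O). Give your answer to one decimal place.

Flow: 70 L/min ÷ 60 = 1.1667 L/s.
Equation of motion (constant flow): PIP = Vt/C + R·V̇ + PEEP.
PIP = 500/71.4 + 9.0×1.1667 + 6 = 7.003 + 10.5 + 6 = 23.503 cmH2O.

23.5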